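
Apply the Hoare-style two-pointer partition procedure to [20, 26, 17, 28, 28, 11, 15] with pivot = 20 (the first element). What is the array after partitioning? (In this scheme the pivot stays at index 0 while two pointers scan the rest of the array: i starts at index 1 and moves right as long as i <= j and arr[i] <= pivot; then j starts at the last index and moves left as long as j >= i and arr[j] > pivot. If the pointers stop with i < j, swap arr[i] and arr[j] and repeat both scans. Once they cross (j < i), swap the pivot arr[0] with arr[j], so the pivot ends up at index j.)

Hoare-style two-pointer partition with pivot = 20:

Initial array: [20, 26, 17, 28, 28, 11, 15]

Pointers start at i = 1, j = 6.
i stops at index 1 (arr[1]=26 > 20), j stops at index 6 (arr[6]=15 <= 20): swap arr[1] and arr[6], array becomes [20, 15, 17, 28, 28, 11, 26]
i stops at index 3 (arr[3]=28 > 20), j stops at index 5 (arr[5]=11 <= 20): swap arr[3] and arr[5], array becomes [20, 15, 17, 11, 28, 28, 26]
i ends at 4, j ends at 3: the pointers have crossed (j < i), so scanning stops.

Swap pivot arr[0] with arr[3] to place pivot at position 3: [11, 15, 17, 20, 28, 28, 26]
Pivot position: 3

After partitioning with pivot 20, the array becomes [11, 15, 17, 20, 28, 28, 26]. The pivot is placed at index 3. All elements to the left of the pivot are <= 20, and all elements to the right are > 20.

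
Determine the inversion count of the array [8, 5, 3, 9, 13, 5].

Finding inversions in [8, 5, 3, 9, 13, 5]:

(0, 1): arr[0]=8 > arr[1]=5
(0, 2): arr[0]=8 > arr[2]=3
(0, 5): arr[0]=8 > arr[5]=5
(1, 2): arr[1]=5 > arr[2]=3
(3, 5): arr[3]=9 > arr[5]=5
(4, 5): arr[4]=13 > arr[5]=5

Total inversions: 6

The array has 6 inversion(s): (0,1), (0,2), (0,5), (1,2), (3,5), (4,5). Each pair (i,j) satisfies i < j and arr[i] > arr[j].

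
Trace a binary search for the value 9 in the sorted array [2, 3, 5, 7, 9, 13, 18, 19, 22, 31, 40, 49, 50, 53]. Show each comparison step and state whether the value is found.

Binary search for 9 in [2, 3, 5, 7, 9, 13, 18, 19, 22, 31, 40, 49, 50, 53]:

lo=0, hi=13, mid=6, arr[mid]=18 -> 18 > 9, search left half
lo=0, hi=5, mid=2, arr[mid]=5 -> 5 < 9, search right half
lo=3, hi=5, mid=4, arr[mid]=9 -> Found target at index 4!

Binary search finds 9 at index 4 after 3 comparisons. The search repeatedly halves the search space by comparing with the middle element.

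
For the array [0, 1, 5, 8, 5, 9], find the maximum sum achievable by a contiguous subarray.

Using Kadane's algorithm on [0, 1, 5, 8, 5, 9]:

Scanning through the array:
Position 1 (value 1): max_ending_here = 1, max_so_far = 1
Position 2 (value 5): max_ending_here = 6, max_so_far = 6
Position 3 (value 8): max_ending_here = 14, max_so_far = 14
Position 4 (value 5): max_ending_here = 19, max_so_far = 19
Position 5 (value 9): max_ending_here = 28, max_so_far = 28

Maximum subarray: [0, 1, 5, 8, 5, 9]
Maximum sum: 28

The maximum subarray is [0, 1, 5, 8, 5, 9] with sum 28. This subarray runs from index 0 to index 5.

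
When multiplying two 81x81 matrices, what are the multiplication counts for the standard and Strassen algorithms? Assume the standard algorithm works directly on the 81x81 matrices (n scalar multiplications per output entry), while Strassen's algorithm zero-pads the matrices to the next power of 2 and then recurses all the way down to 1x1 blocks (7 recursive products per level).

Matrix multiplication for 81x81 matrices:

Strassen's algorithm requires power-of-2 dimensions. Pad 81x81 to 128x128 (next power of 2).

Standard algorithm: 81^3 = 531441 multiplications
Strassen's algorithm: 7^(log2(128)) = 7^7 = 823543 multiplications
Difference: 531441 - 823543 = -292102 (Strassen uses MORE here due to padding overhead — for small or just-over-power-of-2 n, padding can outweigh the per-level savings)

Standard: 531441 multiplications (81^3). Strassen: 823543 multiplications (7^7, after padding to 128x128). Strassen reduces 8 recursive multiplications to 7 at each level.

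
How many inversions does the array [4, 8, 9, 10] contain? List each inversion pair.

Finding inversions in [4, 8, 9, 10]:


Total inversions: 0

The array has 0 inversions. It is already sorted.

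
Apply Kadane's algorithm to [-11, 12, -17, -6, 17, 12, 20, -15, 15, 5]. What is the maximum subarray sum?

Using Kadane's algorithm on [-11, 12, -17, -6, 17, 12, 20, -15, 15, 5]:

Scanning through the array:
Position 1 (value 12): max_ending_here = 12, max_so_far = 12
Position 2 (value -17): max_ending_here = -5, max_so_far = 12
Position 3 (value -6): max_ending_here = -6, max_so_far = 12
Position 4 (value 17): max_ending_here = 17, max_so_far = 17
Position 5 (value 12): max_ending_here = 29, max_so_far = 29
Position 6 (value 20): max_ending_here = 49, max_so_far = 49
Position 7 (value -15): max_ending_here = 34, max_so_far = 49
Position 8 (value 15): max_ending_here = 49, max_so_far = 49
Position 9 (value 5): max_ending_here = 54, max_so_far = 54

Maximum subarray: [17, 12, 20, -15, 15, 5]
Maximum sum: 54

The maximum subarray is [17, 12, 20, -15, 15, 5] with sum 54. This subarray runs from index 4 to index 9.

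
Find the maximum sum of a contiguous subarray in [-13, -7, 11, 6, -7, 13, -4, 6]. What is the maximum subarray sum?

Using Kadane's algorithm on [-13, -7, 11, 6, -7, 13, -4, 6]:

Scanning through the array:
Position 1 (value -7): max_ending_here = -7, max_so_far = -7
Position 2 (value 11): max_ending_here = 11, max_so_far = 11
Position 3 (value 6): max_ending_here = 17, max_so_far = 17
Position 4 (value -7): max_ending_here = 10, max_so_far = 17
Position 5 (value 13): max_ending_here = 23, max_so_far = 23
Position 6 (value -4): max_ending_here = 19, max_so_far = 23
Position 7 (value 6): max_ending_here = 25, max_so_far = 25

Maximum subarray: [11, 6, -7, 13, -4, 6]
Maximum sum: 25

The maximum subarray is [11, 6, -7, 13, -4, 6] with sum 25. This subarray runs from index 2 to index 7.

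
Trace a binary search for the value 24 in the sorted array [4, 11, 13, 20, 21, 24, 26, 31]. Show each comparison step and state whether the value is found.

Binary search for 24 in [4, 11, 13, 20, 21, 24, 26, 31]:

lo=0, hi=7, mid=3, arr[mid]=20 -> 20 < 24, search right half
lo=4, hi=7, mid=5, arr[mid]=24 -> Found target at index 5!

Binary search finds 24 at index 5 after 2 comparisons. The search repeatedly halves the search space by comparing with the middle element.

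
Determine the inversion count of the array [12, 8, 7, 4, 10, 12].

Finding inversions in [12, 8, 7, 4, 10, 12]:

(0, 1): arr[0]=12 > arr[1]=8
(0, 2): arr[0]=12 > arr[2]=7
(0, 3): arr[0]=12 > arr[3]=4
(0, 4): arr[0]=12 > arr[4]=10
(1, 2): arr[1]=8 > arr[2]=7
(1, 3): arr[1]=8 > arr[3]=4
(2, 3): arr[2]=7 > arr[3]=4

Total inversions: 7

The array has 7 inversion(s): (0,1), (0,2), (0,3), (0,4), (1,2), (1,3), (2,3). Each pair (i,j) satisfies i < j and arr[i] > arr[j].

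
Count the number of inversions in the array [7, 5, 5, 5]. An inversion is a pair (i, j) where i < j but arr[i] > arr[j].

Finding inversions in [7, 5, 5, 5]:

(0, 1): arr[0]=7 > arr[1]=5
(0, 2): arr[0]=7 > arr[2]=5
(0, 3): arr[0]=7 > arr[3]=5

Total inversions: 3

The array has 3 inversion(s): (0,1), (0,2), (0,3). Each pair (i,j) satisfies i < j and arr[i] > arr[j].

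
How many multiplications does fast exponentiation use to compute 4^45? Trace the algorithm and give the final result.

Computing 4^45 by squaring (build up from 4^1; each line after the first costs one multiplication):

4^1 = 4
4^2 = (4^1)^2 = 4^2 = 16
4^4 = (4^2)^2 = 16^2 = 256
4^5 = 4 * 4^4 = 4 * 256 = 1024
4^10 = (4^5)^2 = 1024^2 = 1048576
4^11 = 4 * 4^10 = 4 * 1048576 = 4194304
4^22 = (4^11)^2 = 4194304^2 = 17592186044416
4^44 = (4^22)^2 = 17592186044416^2 = 309485009821345068724781056
4^45 = 4 * 4^44 = 4 * 309485009821345068724781056 = 1237940039285380274899124224

Result: 1237940039285380274899124224
Multiplications needed: 8 (8 lines after 4^1)

4^45 = 1237940039285380274899124224. Using exponentiation by squaring, this requires 8 multiplications. The key idea: if the exponent is even, square the half-power; if odd, multiply by the base once.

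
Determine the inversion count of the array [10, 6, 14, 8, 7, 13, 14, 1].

Finding inversions in [10, 6, 14, 8, 7, 13, 14, 1]:

(0, 1): arr[0]=10 > arr[1]=6
(0, 3): arr[0]=10 > arr[3]=8
(0, 4): arr[0]=10 > arr[4]=7
(0, 7): arr[0]=10 > arr[7]=1
(1, 7): arr[1]=6 > arr[7]=1
(2, 3): arr[2]=14 > arr[3]=8
(2, 4): arr[2]=14 > arr[4]=7
(2, 5): arr[2]=14 > arr[5]=13
(2, 7): arr[2]=14 > arr[7]=1
(3, 4): arr[3]=8 > arr[4]=7
(3, 7): arr[3]=8 > arr[7]=1
(4, 7): arr[4]=7 > arr[7]=1
(5, 7): arr[5]=13 > arr[7]=1
(6, 7): arr[6]=14 > arr[7]=1

Total inversions: 14

The array has 14 inversion(s): (0,1), (0,3), (0,4), (0,7), (1,7), (2,3), (2,4), (2,5), (2,7), (3,4), (3,7), (4,7), (5,7), (6,7). Each pair (i,j) satisfies i < j and arr[i] > arr[j].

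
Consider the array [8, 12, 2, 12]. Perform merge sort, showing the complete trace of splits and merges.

Merge sort trace:

Split: [8, 12, 2, 12] -> [8, 12] and [2, 12]
  Split: [8, 12] -> [8] and [12]
  Merge: [8] + [12] -> [8, 12]
  Split: [2, 12] -> [2] and [12]
  Merge: [2] + [12] -> [2, 12]
Merge: [8, 12] + [2, 12] -> [2, 8, 12, 12]

Final sorted array: [2, 8, 12, 12]

The merge sort proceeds by recursively splitting the array and merging sorted halves.
After all merges, the sorted array is [2, 8, 12, 12].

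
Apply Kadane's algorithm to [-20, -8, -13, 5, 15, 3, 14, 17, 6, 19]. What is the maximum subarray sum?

Using Kadane's algorithm on [-20, -8, -13, 5, 15, 3, 14, 17, 6, 19]:

Scanning through the array:
Position 1 (value -8): max_ending_here = -8, max_so_far = -8
Position 2 (value -13): max_ending_here = -13, max_so_far = -8
Position 3 (value 5): max_ending_here = 5, max_so_far = 5
Position 4 (value 15): max_ending_here = 20, max_so_far = 20
Position 5 (value 3): max_ending_here = 23, max_so_far = 23
Position 6 (value 14): max_ending_here = 37, max_so_far = 37
Position 7 (value 17): max_ending_here = 54, max_so_far = 54
Position 8 (value 6): max_ending_here = 60, max_so_far = 60
Position 9 (value 19): max_ending_here = 79, max_so_far = 79

Maximum subarray: [5, 15, 3, 14, 17, 6, 19]
Maximum sum: 79

The maximum subarray is [5, 15, 3, 14, 17, 6, 19] with sum 79. This subarray runs from index 3 to index 9.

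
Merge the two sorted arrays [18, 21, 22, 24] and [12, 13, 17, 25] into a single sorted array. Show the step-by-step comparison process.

Merging process:

Compare 18 vs 12: take 12 from right. Merged: [12]
Compare 18 vs 13: take 13 from right. Merged: [12, 13]
Compare 18 vs 17: take 17 from right. Merged: [12, 13, 17]
Compare 18 vs 25: take 18 from left. Merged: [12, 13, 17, 18]
Compare 21 vs 25: take 21 from left. Merged: [12, 13, 17, 18, 21]
Compare 22 vs 25: take 22 from left. Merged: [12, 13, 17, 18, 21, 22]
Compare 24 vs 25: take 24 from left. Merged: [12, 13, 17, 18, 21, 22, 24]
Append remaining from right: [25]. Merged: [12, 13, 17, 18, 21, 22, 24, 25]

Final merged array: [12, 13, 17, 18, 21, 22, 24, 25]
Total comparisons: 7

The merged array is [12, 13, 17, 18, 21, 22, 24, 25], requiring 7 comparisons. The merge step runs in O(n) time where n is the total number of elements.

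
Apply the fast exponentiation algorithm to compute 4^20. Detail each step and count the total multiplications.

Computing 4^20 by squaring (build up from 4^1; each line after the first costs one multiplication):

4^1 = 4
4^2 = (4^1)^2 = 4^2 = 16
4^4 = (4^2)^2 = 16^2 = 256
4^5 = 4 * 4^4 = 4 * 256 = 1024
4^10 = (4^5)^2 = 1024^2 = 1048576
4^20 = (4^10)^2 = 1048576^2 = 1099511627776

Result: 1099511627776
Multiplications needed: 5 (5 lines after 4^1)

4^20 = 1099511627776. Using exponentiation by squaring, this requires 5 multiplications. The key idea: if the exponent is even, square the half-power; if odd, multiply by the base once.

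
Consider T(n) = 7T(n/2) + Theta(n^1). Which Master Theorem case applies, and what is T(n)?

Master Theorem for T(n) = 7T(n/2) + O(n^1):

a = 7, b = 2, c = 1
log_b(a) = log_2(7) = 2.8074

Case 1: c = 1 < log_2(7) = 2.8074
T(n) = O(n^(log_2 7))

For T(n) = 7T(n/2) + O(n^1): log_2(7) = 2.8074. This is Case 1 of the Master Theorem (c < log_b(a), work dominated by leaves), giving O(n^(log_2 7)).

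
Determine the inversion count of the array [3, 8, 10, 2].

Finding inversions in [3, 8, 10, 2]:

(0, 3): arr[0]=3 > arr[3]=2
(1, 3): arr[1]=8 > arr[3]=2
(2, 3): arr[2]=10 > arr[3]=2

Total inversions: 3

The array has 3 inversion(s): (0,3), (1,3), (2,3). Each pair (i,j) satisfies i < j and arr[i] > arr[j].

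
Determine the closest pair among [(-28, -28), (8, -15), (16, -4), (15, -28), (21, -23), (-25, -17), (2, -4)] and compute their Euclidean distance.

Computing all pairwise distances among 7 points:

d((-28, -28), (8, -15)) = 38.2753
d((-28, -28), (16, -4)) = 50.1199
d((-28, -28), (15, -28)) = 43.0
d((-28, -28), (21, -23)) = 49.2544
d((-28, -28), (-25, -17)) = 11.4018
d((-28, -28), (2, -4)) = 38.4187
d((8, -15), (16, -4)) = 13.6015
d((8, -15), (15, -28)) = 14.7648
d((8, -15), (21, -23)) = 15.2643
d((8, -15), (-25, -17)) = 33.0606
d((8, -15), (2, -4)) = 12.53
d((16, -4), (15, -28)) = 24.0208
d((16, -4), (21, -23)) = 19.6469
d((16, -4), (-25, -17)) = 43.0116
d((16, -4), (2, -4)) = 14.0
d((15, -28), (21, -23)) = 7.8102 <-- minimum
d((15, -28), (-25, -17)) = 41.4849
d((15, -28), (2, -4)) = 27.2947
d((21, -23), (-25, -17)) = 46.3897
d((21, -23), (2, -4)) = 26.8701
d((-25, -17), (2, -4)) = 29.9666

Closest pair: (15, -28) and (21, -23) with distance 7.8102

The closest pair is (15, -28) and (21, -23) with Euclidean distance 7.8102. For 7 points, brute-force pairwise comparison is shown above. For large n, the divide-and-conquer algorithm (sort by x, recurse on halves, check the dividing strip) achieves O(n log n).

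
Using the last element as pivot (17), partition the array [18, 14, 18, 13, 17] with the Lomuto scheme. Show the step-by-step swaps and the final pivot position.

Lomuto partition with pivot = 17:

Initial array: [18, 14, 18, 13, 17]

arr[0]=18 > 17: no swap
arr[1]=14 <= 17: swap with position 0, array becomes [14, 18, 18, 13, 17]
arr[2]=18 > 17: no swap
arr[3]=13 <= 17: swap with position 1, array becomes [14, 13, 18, 18, 17]

Place pivot at position 2: [14, 13, 17, 18, 18]
Pivot position: 2

After partitioning with pivot 17, the array becomes [14, 13, 17, 18, 18]. The pivot is placed at index 2. All elements to the left of the pivot are <= 17, and all elements to the right are > 17.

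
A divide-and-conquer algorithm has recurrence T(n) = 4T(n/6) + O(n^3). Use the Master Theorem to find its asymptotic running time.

Master Theorem for T(n) = 4T(n/6) + O(n^3):

a = 4, b = 6, c = 3
log_b(a) = log_6(4) = 0.7737

Case 3: c = 3 > log_6(4) = 0.7737
T(n) = O(n^3) = O(n^3)

For T(n) = 4T(n/6) + O(n^3): log_6(4) = 0.7737. This is Case 3 of the Master Theorem (c > log_b(a), work dominated by root), giving O(n^3).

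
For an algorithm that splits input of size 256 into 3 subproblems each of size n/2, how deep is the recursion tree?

For divide and conquer with division factor 2:

Problem sizes at each level:
Level 0: 256
Level 1: 128
Level 2: 64
Level 3: 32
Level 4: 16
Level 5: 8
Level 6: 4
Level 7: 2
Level 8: 1

The root is level 0 and the size-1 base case is level 8 (the tree spans levels 0 through 8, i.e. 9 levels counting the root), so the depth is the number of divisions: log_2(256) = 8

The recursion tree depth is log_2(256) = 8. At each level, the problem size is divided by 2, so it takes 8 divisions to reduce to a base case of size 1. The algorithm makes 3 recursive calls at each level.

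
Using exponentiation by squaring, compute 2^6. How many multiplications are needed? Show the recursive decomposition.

Computing 2^6 by squaring (build up from 2^1; each line after the first costs one multiplication):

2^1 = 2
2^2 = (2^1)^2 = 2^2 = 4
2^3 = 2 * 2^2 = 2 * 4 = 8
2^6 = (2^3)^2 = 8^2 = 64

Result: 64
Multiplications needed: 3 (3 lines after 2^1)

2^6 = 64. Using exponentiation by squaring, this requires 3 multiplications. The key idea: if the exponent is even, square the half-power; if odd, multiply by the base once.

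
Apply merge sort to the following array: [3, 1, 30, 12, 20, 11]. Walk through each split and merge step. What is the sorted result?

Merge sort trace:

Split: [3, 1, 30, 12, 20, 11] -> [3, 1, 30] and [12, 20, 11]
  Split: [3, 1, 30] -> [3] and [1, 30]
    Split: [1, 30] -> [1] and [30]
    Merge: [1] + [30] -> [1, 30]
  Merge: [3] + [1, 30] -> [1, 3, 30]
  Split: [12, 20, 11] -> [12] and [20, 11]
    Split: [20, 11] -> [20] and [11]
    Merge: [20] + [11] -> [11, 20]
  Merge: [12] + [11, 20] -> [11, 12, 20]
Merge: [1, 3, 30] + [11, 12, 20] -> [1, 3, 11, 12, 20, 30]

Final sorted array: [1, 3, 11, 12, 20, 30]

The merge sort proceeds by recursively splitting the array and merging sorted halves.
After all merges, the sorted array is [1, 3, 11, 12, 20, 30].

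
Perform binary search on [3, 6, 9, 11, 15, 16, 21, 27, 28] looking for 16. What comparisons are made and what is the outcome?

Binary search for 16 in [3, 6, 9, 11, 15, 16, 21, 27, 28]:

lo=0, hi=8, mid=4, arr[mid]=15 -> 15 < 16, search right half
lo=5, hi=8, mid=6, arr[mid]=21 -> 21 > 16, search left half
lo=5, hi=5, mid=5, arr[mid]=16 -> Found target at index 5!

Binary search finds 16 at index 5 after 3 comparisons. The search repeatedly halves the search space by comparing with the middle element.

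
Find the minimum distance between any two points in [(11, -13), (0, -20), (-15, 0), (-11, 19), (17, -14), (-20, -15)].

Computing all pairwise distances among 6 points:

d((11, -13), (0, -20)) = 13.0384
d((11, -13), (-15, 0)) = 29.0689
d((11, -13), (-11, 19)) = 38.833
d((11, -13), (17, -14)) = 6.0828 <-- minimum
d((11, -13), (-20, -15)) = 31.0644
d((0, -20), (-15, 0)) = 25.0
d((0, -20), (-11, 19)) = 40.5216
d((0, -20), (17, -14)) = 18.0278
d((0, -20), (-20, -15)) = 20.6155
d((-15, 0), (-11, 19)) = 19.4165
d((-15, 0), (17, -14)) = 34.9285
d((-15, 0), (-20, -15)) = 15.8114
d((-11, 19), (17, -14)) = 43.2782
d((-11, 19), (-20, -15)) = 35.171
d((17, -14), (-20, -15)) = 37.0135

Closest pair: (11, -13) and (17, -14) with distance 6.0828

The closest pair is (11, -13) and (17, -14) with Euclidean distance 6.0828. For 6 points, brute-force pairwise comparison is shown above. For large n, the divide-and-conquer algorithm (sort by x, recurse on halves, check the dividing strip) achieves O(n log n).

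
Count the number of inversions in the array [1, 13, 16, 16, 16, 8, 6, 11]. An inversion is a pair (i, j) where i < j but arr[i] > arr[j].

Finding inversions in [1, 13, 16, 16, 16, 8, 6, 11]:

(1, 5): arr[1]=13 > arr[5]=8
(1, 6): arr[1]=13 > arr[6]=6
(1, 7): arr[1]=13 > arr[7]=11
(2, 5): arr[2]=16 > arr[5]=8
(2, 6): arr[2]=16 > arr[6]=6
(2, 7): arr[2]=16 > arr[7]=11
(3, 5): arr[3]=16 > arr[5]=8
(3, 6): arr[3]=16 > arr[6]=6
(3, 7): arr[3]=16 > arr[7]=11
(4, 5): arr[4]=16 > arr[5]=8
(4, 6): arr[4]=16 > arr[6]=6
(4, 7): arr[4]=16 > arr[7]=11
(5, 6): arr[5]=8 > arr[6]=6

Total inversions: 13

The array has 13 inversion(s): (1,5), (1,6), (1,7), (2,5), (2,6), (2,7), (3,5), (3,6), (3,7), (4,5), (4,6), (4,7), (5,6). Each pair (i,j) satisfies i < j and arr[i] > arr[j].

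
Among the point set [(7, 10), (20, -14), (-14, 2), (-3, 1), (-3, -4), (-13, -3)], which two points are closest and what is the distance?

Computing all pairwise distances among 6 points:

d((7, 10), (20, -14)) = 27.2947
d((7, 10), (-14, 2)) = 22.4722
d((7, 10), (-3, 1)) = 13.4536
d((7, 10), (-3, -4)) = 17.2047
d((7, 10), (-13, -3)) = 23.8537
d((20, -14), (-14, 2)) = 37.5766
d((20, -14), (-3, 1)) = 27.4591
d((20, -14), (-3, -4)) = 25.0799
d((20, -14), (-13, -3)) = 34.7851
d((-14, 2), (-3, 1)) = 11.0454
d((-14, 2), (-3, -4)) = 12.53
d((-14, 2), (-13, -3)) = 5.099
d((-3, 1), (-3, -4)) = 5.0 <-- minimum
d((-3, 1), (-13, -3)) = 10.7703
d((-3, -4), (-13, -3)) = 10.0499

Closest pair: (-3, 1) and (-3, -4) with distance 5.0

The closest pair is (-3, 1) and (-3, -4) with Euclidean distance 5.0. For 6 points, brute-force pairwise comparison is shown above. For large n, the divide-and-conquer algorithm (sort by x, recurse on halves, check the dividing strip) achieves O(n log n).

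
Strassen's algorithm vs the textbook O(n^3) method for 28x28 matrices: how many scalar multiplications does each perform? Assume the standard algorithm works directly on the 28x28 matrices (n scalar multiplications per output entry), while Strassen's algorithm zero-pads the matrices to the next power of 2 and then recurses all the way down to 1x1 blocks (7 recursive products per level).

Matrix multiplication for 28x28 matrices:

Strassen's algorithm requires power-of-2 dimensions. Pad 28x28 to 32x32 (next power of 2).

Standard algorithm: 28^3 = 21952 multiplications
Strassen's algorithm: 7^(log2(32)) = 7^5 = 16807 multiplications
Savings: 21952 - 16807 = 5145 multiplications

Standard: 21952 multiplications (28^3). Strassen: 16807 multiplications (7^5, after padding to 32x32). Strassen reduces 8 recursive multiplications to 7 at each level.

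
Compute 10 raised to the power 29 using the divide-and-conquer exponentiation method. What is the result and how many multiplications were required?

Computing 10^29 by squaring (build up from 10^1; each line after the first costs one multiplication):

10^1 = 10
10^2 = (10^1)^2 = 10^2 = 100
10^3 = 10 * 10^2 = 10 * 100 = 1000
10^6 = (10^3)^2 = 1000^2 = 1000000
10^7 = 10 * 10^6 = 10 * 1000000 = 10000000
10^14 = (10^7)^2 = 10000000^2 = 100000000000000
10^28 = (10^14)^2 = 100000000000000^2 = 10000000000000000000000000000
10^29 = 10 * 10^28 = 10 * 10000000000000000000000000000 = 100000000000000000000000000000

Result: 100000000000000000000000000000
Multiplications needed: 7 (7 lines after 10^1)

10^29 = 100000000000000000000000000000. Using exponentiation by squaring, this requires 7 multiplications. The key idea: if the exponent is even, square the half-power; if odd, multiply by the base once.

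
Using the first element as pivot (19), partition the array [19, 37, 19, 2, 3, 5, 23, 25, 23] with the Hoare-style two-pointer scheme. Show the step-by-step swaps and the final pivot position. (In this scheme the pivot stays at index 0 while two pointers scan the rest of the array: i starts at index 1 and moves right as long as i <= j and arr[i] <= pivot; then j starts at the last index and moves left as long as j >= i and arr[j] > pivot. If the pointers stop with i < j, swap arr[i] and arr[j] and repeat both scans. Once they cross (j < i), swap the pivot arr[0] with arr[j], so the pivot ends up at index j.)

Hoare-style two-pointer partition with pivot = 19:

Initial array: [19, 37, 19, 2, 3, 5, 23, 25, 23]

Pointers start at i = 1, j = 8.
i stops at index 1 (arr[1]=37 > 19), j stops at index 5 (arr[5]=5 <= 19): swap arr[1] and arr[5], array becomes [19, 5, 19, 2, 3, 37, 23, 25, 23]
i ends at 5, j ends at 4: the pointers have crossed (j < i), so scanning stops.

Swap pivot arr[0] with arr[4] to place pivot at position 4: [3, 5, 19, 2, 19, 37, 23, 25, 23]
Pivot position: 4

After partitioning with pivot 19, the array becomes [3, 5, 19, 2, 19, 37, 23, 25, 23]. The pivot is placed at index 4. All elements to the left of the pivot are <= 19, and all elements to the right are > 19.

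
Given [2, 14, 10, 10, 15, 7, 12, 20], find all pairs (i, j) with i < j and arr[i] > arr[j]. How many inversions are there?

Finding inversions in [2, 14, 10, 10, 15, 7, 12, 20]:

(1, 2): arr[1]=14 > arr[2]=10
(1, 3): arr[1]=14 > arr[3]=10
(1, 5): arr[1]=14 > arr[5]=7
(1, 6): arr[1]=14 > arr[6]=12
(2, 5): arr[2]=10 > arr[5]=7
(3, 5): arr[3]=10 > arr[5]=7
(4, 5): arr[4]=15 > arr[5]=7
(4, 6): arr[4]=15 > arr[6]=12

Total inversions: 8

The array has 8 inversion(s): (1,2), (1,3), (1,5), (1,6), (2,5), (3,5), (4,5), (4,6). Each pair (i,j) satisfies i < j and arr[i] > arr[j].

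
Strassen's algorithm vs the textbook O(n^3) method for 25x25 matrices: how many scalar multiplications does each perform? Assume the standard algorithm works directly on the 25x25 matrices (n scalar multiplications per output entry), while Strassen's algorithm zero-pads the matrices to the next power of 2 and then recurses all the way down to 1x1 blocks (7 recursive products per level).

Matrix multiplication for 25x25 matrices:

Strassen's algorithm requires power-of-2 dimensions. Pad 25x25 to 32x32 (next power of 2).

Standard algorithm: 25^3 = 15625 multiplications
Strassen's algorithm: 7^(log2(32)) = 7^5 = 16807 multiplications
Difference: 15625 - 16807 = -1182 (Strassen uses MORE here due to padding overhead — for small or just-over-power-of-2 n, padding can outweigh the per-level savings)

Standard: 15625 multiplications (25^3). Strassen: 16807 multiplications (7^5, after padding to 32x32). Strassen reduces 8 recursive multiplications to 7 at each level.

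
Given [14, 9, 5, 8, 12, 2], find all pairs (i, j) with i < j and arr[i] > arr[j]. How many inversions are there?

Finding inversions in [14, 9, 5, 8, 12, 2]:

(0, 1): arr[0]=14 > arr[1]=9
(0, 2): arr[0]=14 > arr[2]=5
(0, 3): arr[0]=14 > arr[3]=8
(0, 4): arr[0]=14 > arr[4]=12
(0, 5): arr[0]=14 > arr[5]=2
(1, 2): arr[1]=9 > arr[2]=5
(1, 3): arr[1]=9 > arr[3]=8
(1, 5): arr[1]=9 > arr[5]=2
(2, 5): arr[2]=5 > arr[5]=2
(3, 5): arr[3]=8 > arr[5]=2
(4, 5): arr[4]=12 > arr[5]=2

Total inversions: 11

The array has 11 inversion(s): (0,1), (0,2), (0,3), (0,4), (0,5), (1,2), (1,3), (1,5), (2,5), (3,5), (4,5). Each pair (i,j) satisfies i < j and arr[i] > arr[j].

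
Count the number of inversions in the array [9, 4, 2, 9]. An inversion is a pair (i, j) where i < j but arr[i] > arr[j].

Finding inversions in [9, 4, 2, 9]:

(0, 1): arr[0]=9 > arr[1]=4
(0, 2): arr[0]=9 > arr[2]=2
(1, 2): arr[1]=4 > arr[2]=2

Total inversions: 3

The array has 3 inversion(s): (0,1), (0,2), (1,2). Each pair (i,j) satisfies i < j and arr[i] > arr[j].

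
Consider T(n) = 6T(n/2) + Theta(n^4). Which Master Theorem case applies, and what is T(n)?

Master Theorem for T(n) = 6T(n/2) + O(n^4):

a = 6, b = 2, c = 4
log_b(a) = log_2(6) = 2.5850

Case 3: c = 4 > log_2(6) = 2.5850
T(n) = O(n^4) = O(n^4)

For T(n) = 6T(n/2) + O(n^4): log_2(6) = 2.5850. This is Case 3 of the Master Theorem (c > log_b(a), work dominated by root), giving O(n^4).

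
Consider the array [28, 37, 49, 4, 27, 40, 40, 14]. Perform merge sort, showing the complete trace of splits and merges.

Merge sort trace:

Split: [28, 37, 49, 4, 27, 40, 40, 14] -> [28, 37, 49, 4] and [27, 40, 40, 14]
  Split: [28, 37, 49, 4] -> [28, 37] and [49, 4]
    Split: [28, 37] -> [28] and [37]
    Merge: [28] + [37] -> [28, 37]
    Split: [49, 4] -> [49] and [4]
    Merge: [49] + [4] -> [4, 49]
  Merge: [28, 37] + [4, 49] -> [4, 28, 37, 49]
  Split: [27, 40, 40, 14] -> [27, 40] and [40, 14]
    Split: [27, 40] -> [27] and [40]
    Merge: [27] + [40] -> [27, 40]
    Split: [40, 14] -> [40] and [14]
    Merge: [40] + [14] -> [14, 40]
  Merge: [27, 40] + [14, 40] -> [14, 27, 40, 40]
Merge: [4, 28, 37, 49] + [14, 27, 40, 40] -> [4, 14, 27, 28, 37, 40, 40, 49]

Final sorted array: [4, 14, 27, 28, 37, 40, 40, 49]

The merge sort proceeds by recursively splitting the array and merging sorted halves.
After all merges, the sorted array is [4, 14, 27, 28, 37, 40, 40, 49].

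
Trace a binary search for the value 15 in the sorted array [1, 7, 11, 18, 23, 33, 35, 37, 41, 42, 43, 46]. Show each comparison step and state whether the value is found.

Binary search for 15 in [1, 7, 11, 18, 23, 33, 35, 37, 41, 42, 43, 46]:

lo=0, hi=11, mid=5, arr[mid]=33 -> 33 > 15, search left half
lo=0, hi=4, mid=2, arr[mid]=11 -> 11 < 15, search right half
lo=3, hi=4, mid=3, arr[mid]=18 -> 18 > 15, search left half
lo=3 > hi=2, target 15 not found

Binary search determines that 15 is not in the array after 3 comparisons. The search space was exhausted without finding the target.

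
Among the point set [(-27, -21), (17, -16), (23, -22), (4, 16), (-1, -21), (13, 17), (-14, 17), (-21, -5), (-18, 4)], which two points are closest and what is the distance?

Computing all pairwise distances among 9 points:

d((-27, -21), (17, -16)) = 44.2832
d((-27, -21), (23, -22)) = 50.01
d((-27, -21), (4, 16)) = 48.2701
d((-27, -21), (-1, -21)) = 26.0
d((-27, -21), (13, 17)) = 55.1725
d((-27, -21), (-14, 17)) = 40.1622
d((-27, -21), (-21, -5)) = 17.088
d((-27, -21), (-18, 4)) = 26.5707
d((17, -16), (23, -22)) = 8.4853 <-- minimum
d((17, -16), (4, 16)) = 34.5398
d((17, -16), (-1, -21)) = 18.6815
d((17, -16), (13, 17)) = 33.2415
d((17, -16), (-14, 17)) = 45.2769
d((17, -16), (-21, -5)) = 39.5601
d((17, -16), (-18, 4)) = 40.3113
d((23, -22), (4, 16)) = 42.4853
d((23, -22), (-1, -21)) = 24.0208
d((23, -22), (13, 17)) = 40.2616
d((23, -22), (-14, 17)) = 53.7587
d((23, -22), (-21, -5)) = 47.1699
d((23, -22), (-18, 4)) = 48.5489
d((4, 16), (-1, -21)) = 37.3363
d((4, 16), (13, 17)) = 9.0554
d((4, 16), (-14, 17)) = 18.0278
d((4, 16), (-21, -5)) = 32.6497
d((4, 16), (-18, 4)) = 25.0599
d((-1, -21), (13, 17)) = 40.4969
d((-1, -21), (-14, 17)) = 40.1622
d((-1, -21), (-21, -5)) = 25.6125
d((-1, -21), (-18, 4)) = 30.2324
d((13, 17), (-14, 17)) = 27.0
d((13, 17), (-21, -5)) = 40.4969
d((13, 17), (-18, 4)) = 33.6155
d((-14, 17), (-21, -5)) = 23.0868
d((-14, 17), (-18, 4)) = 13.6015
d((-21, -5), (-18, 4)) = 9.4868

Closest pair: (17, -16) and (23, -22) with distance 8.4853

The closest pair is (17, -16) and (23, -22) with Euclidean distance 8.4853. For 9 points, brute-force pairwise comparison is shown above. For large n, the divide-and-conquer algorithm (sort by x, recurse on halves, check the dividing strip) achieves O(n log n).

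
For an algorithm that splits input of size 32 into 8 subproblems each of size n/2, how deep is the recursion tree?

For divide and conquer with division factor 2:

Problem sizes at each level:
Level 0: 32
Level 1: 16
Level 2: 8
Level 3: 4
Level 4: 2
Level 5: 1

The root is level 0 and the size-1 base case is level 5 (the tree spans levels 0 through 5, i.e. 6 levels counting the root), so the depth is the number of divisions: log_2(32) = 5

The recursion tree depth is log_2(32) = 5. At each level, the problem size is divided by 2, so it takes 5 divisions to reduce to a base case of size 1. The algorithm makes 8 recursive calls at each level.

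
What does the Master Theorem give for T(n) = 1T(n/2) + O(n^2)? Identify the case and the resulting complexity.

Master Theorem for T(n) = 1T(n/2) + O(n^2):

a = 1, b = 2, c = 2
log_b(a) = log_2(1) = 0.0000

Case 3: c = 2 > log_2(1) = 0.0000
T(n) = O(n^2) = O(n^2)

For T(n) = 1T(n/2) + O(n^2): log_2(1) = 0.0000. This is Case 3 of the Master Theorem (c > log_b(a), work dominated by root), giving O(n^2).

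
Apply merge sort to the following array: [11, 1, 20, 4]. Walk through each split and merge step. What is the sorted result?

Merge sort trace:

Split: [11, 1, 20, 4] -> [11, 1] and [20, 4]
  Split: [11, 1] -> [11] and [1]
  Merge: [11] + [1] -> [1, 11]
  Split: [20, 4] -> [20] and [4]
  Merge: [20] + [4] -> [4, 20]
Merge: [1, 11] + [4, 20] -> [1, 4, 11, 20]

Final sorted array: [1, 4, 11, 20]

The merge sort proceeds by recursively splitting the array and merging sorted halves.
After all merges, the sorted array is [1, 4, 11, 20].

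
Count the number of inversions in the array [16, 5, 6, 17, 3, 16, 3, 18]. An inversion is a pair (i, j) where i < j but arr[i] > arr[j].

Finding inversions in [16, 5, 6, 17, 3, 16, 3, 18]:

(0, 1): arr[0]=16 > arr[1]=5
(0, 2): arr[0]=16 > arr[2]=6
(0, 4): arr[0]=16 > arr[4]=3
(0, 6): arr[0]=16 > arr[6]=3
(1, 4): arr[1]=5 > arr[4]=3
(1, 6): arr[1]=5 > arr[6]=3
(2, 4): arr[2]=6 > arr[4]=3
(2, 6): arr[2]=6 > arr[6]=3
(3, 4): arr[3]=17 > arr[4]=3
(3, 5): arr[3]=17 > arr[5]=16
(3, 6): arr[3]=17 > arr[6]=3
(5, 6): arr[5]=16 > arr[6]=3

Total inversions: 12

The array has 12 inversion(s): (0,1), (0,2), (0,4), (0,6), (1,4), (1,6), (2,4), (2,6), (3,4), (3,5), (3,6), (5,6). Each pair (i,j) satisfies i < j and arr[i] > arr[j].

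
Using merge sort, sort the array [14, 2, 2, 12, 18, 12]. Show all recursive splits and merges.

Merge sort trace:

Split: [14, 2, 2, 12, 18, 12] -> [14, 2, 2] and [12, 18, 12]
  Split: [14, 2, 2] -> [14] and [2, 2]
    Split: [2, 2] -> [2] and [2]
    Merge: [2] + [2] -> [2, 2]
  Merge: [14] + [2, 2] -> [2, 2, 14]
  Split: [12, 18, 12] -> [12] and [18, 12]
    Split: [18, 12] -> [18] and [12]
    Merge: [18] + [12] -> [12, 18]
  Merge: [12] + [12, 18] -> [12, 12, 18]
Merge: [2, 2, 14] + [12, 12, 18] -> [2, 2, 12, 12, 14, 18]

Final sorted array: [2, 2, 12, 12, 14, 18]

The merge sort proceeds by recursively splitting the array and merging sorted halves.
After all merges, the sorted array is [2, 2, 12, 12, 14, 18].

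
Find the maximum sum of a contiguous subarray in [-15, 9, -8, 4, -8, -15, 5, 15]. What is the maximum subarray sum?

Using Kadane's algorithm on [-15, 9, -8, 4, -8, -15, 5, 15]:

Scanning through the array:
Position 1 (value 9): max_ending_here = 9, max_so_far = 9
Position 2 (value -8): max_ending_here = 1, max_so_far = 9
Position 3 (value 4): max_ending_here = 5, max_so_far = 9
Position 4 (value -8): max_ending_here = -3, max_so_far = 9
Position 5 (value -15): max_ending_here = -15, max_so_far = 9
Position 6 (value 5): max_ending_here = 5, max_so_far = 9
Position 7 (value 15): max_ending_here = 20, max_so_far = 20

Maximum subarray: [5, 15]
Maximum sum: 20

The maximum subarray is [5, 15] with sum 20. This subarray runs from index 6 to index 7.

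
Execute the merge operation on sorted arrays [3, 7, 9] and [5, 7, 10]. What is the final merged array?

Merging process:

Compare 3 vs 5: take 3 from left. Merged: [3]
Compare 7 vs 5: take 5 from right. Merged: [3, 5]
Compare 7 vs 7: take 7 from left. Merged: [3, 5, 7]
Compare 9 vs 7: take 7 from right. Merged: [3, 5, 7, 7]
Compare 9 vs 10: take 9 from left. Merged: [3, 5, 7, 7, 9]
Append remaining from right: [10]. Merged: [3, 5, 7, 7, 9, 10]

Final merged array: [3, 5, 7, 7, 9, 10]
Total comparisons: 5

The merged array is [3, 5, 7, 7, 9, 10], requiring 5 comparisons. The merge step runs in O(n) time where n is the total number of elements.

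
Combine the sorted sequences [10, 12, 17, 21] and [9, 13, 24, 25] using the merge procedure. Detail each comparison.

Merging process:

Compare 10 vs 9: take 9 from right. Merged: [9]
Compare 10 vs 13: take 10 from left. Merged: [9, 10]
Compare 12 vs 13: take 12 from left. Merged: [9, 10, 12]
Compare 17 vs 13: take 13 from right. Merged: [9, 10, 12, 13]
Compare 17 vs 24: take 17 from left. Merged: [9, 10, 12, 13, 17]
Compare 21 vs 24: take 21 from left. Merged: [9, 10, 12, 13, 17, 21]
Append remaining from right: [24, 25]. Merged: [9, 10, 12, 13, 17, 21, 24, 25]

Final merged array: [9, 10, 12, 13, 17, 21, 24, 25]
Total comparisons: 6

The merged array is [9, 10, 12, 13, 17, 21, 24, 25], requiring 6 comparisons. The merge step runs in O(n) time where n is the total number of elements.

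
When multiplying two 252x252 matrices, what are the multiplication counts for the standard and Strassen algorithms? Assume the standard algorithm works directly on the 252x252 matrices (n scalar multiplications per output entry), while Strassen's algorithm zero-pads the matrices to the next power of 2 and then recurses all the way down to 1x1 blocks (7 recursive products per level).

Matrix multiplication for 252x252 matrices:

Strassen's algorithm requires power-of-2 dimensions. Pad 252x252 to 256x256 (next power of 2).

Standard algorithm: 252^3 = 16003008 multiplications
Strassen's algorithm: 7^(log2(256)) = 7^8 = 5764801 multiplications
Savings: 16003008 - 5764801 = 10238207 multiplications

Standard: 16003008 multiplications (252^3). Strassen: 5764801 multiplications (7^8, after padding to 256x256). Strassen reduces 8 recursive multiplications to 7 at each level.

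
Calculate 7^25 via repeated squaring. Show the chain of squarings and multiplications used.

Computing 7^25 by squaring (build up from 7^1; each line after the first costs one multiplication):

7^1 = 7
7^2 = (7^1)^2 = 7^2 = 49
7^3 = 7 * 7^2 = 7 * 49 = 343
7^6 = (7^3)^2 = 343^2 = 117649
7^12 = (7^6)^2 = 117649^2 = 13841287201
7^24 = (7^12)^2 = 13841287201^2 = 191581231380566414401
7^25 = 7 * 7^24 = 7 * 191581231380566414401 = 1341068619663964900807

Result: 1341068619663964900807
Multiplications needed: 6 (6 lines after 7^1)

7^25 = 1341068619663964900807. Using exponentiation by squaring, this requires 6 multiplications. The key idea: if the exponent is even, square the half-power; if odd, multiply by the base once.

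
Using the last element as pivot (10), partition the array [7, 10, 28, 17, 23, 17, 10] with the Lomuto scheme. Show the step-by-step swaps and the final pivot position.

Lomuto partition with pivot = 10:

Initial array: [7, 10, 28, 17, 23, 17, 10]

arr[0]=7 <= 10: swap with position 0, array becomes [7, 10, 28, 17, 23, 17, 10]
arr[1]=10 <= 10: swap with position 1, array becomes [7, 10, 28, 17, 23, 17, 10]
arr[2]=28 > 10: no swap
arr[3]=17 > 10: no swap
arr[4]=23 > 10: no swap
arr[5]=17 > 10: no swap

Place pivot at position 2: [7, 10, 10, 17, 23, 17, 28]
Pivot position: 2

After partitioning with pivot 10, the array becomes [7, 10, 10, 17, 23, 17, 28]. The pivot is placed at index 2. All elements to the left of the pivot are <= 10, and all elements to the right are > 10.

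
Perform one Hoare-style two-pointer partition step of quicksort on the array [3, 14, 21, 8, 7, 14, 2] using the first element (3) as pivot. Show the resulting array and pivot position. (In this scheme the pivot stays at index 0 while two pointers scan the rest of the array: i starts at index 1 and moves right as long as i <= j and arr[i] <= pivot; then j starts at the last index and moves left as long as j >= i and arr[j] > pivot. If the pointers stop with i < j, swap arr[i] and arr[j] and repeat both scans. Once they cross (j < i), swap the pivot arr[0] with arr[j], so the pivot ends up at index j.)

Hoare-style two-pointer partition with pivot = 3:

Initial array: [3, 14, 21, 8, 7, 14, 2]

Pointers start at i = 1, j = 6.
i stops at index 1 (arr[1]=14 > 3), j stops at index 6 (arr[6]=2 <= 3): swap arr[1] and arr[6], array becomes [3, 2, 21, 8, 7, 14, 14]
i ends at 2, j ends at 1: the pointers have crossed (j < i), so scanning stops.

Swap pivot arr[0] with arr[1] to place pivot at position 1: [2, 3, 21, 8, 7, 14, 14]
Pivot position: 1

After partitioning with pivot 3, the array becomes [2, 3, 21, 8, 7, 14, 14]. The pivot is placed at index 1. All elements to the left of the pivot are <= 3, and all elements to the right are > 3.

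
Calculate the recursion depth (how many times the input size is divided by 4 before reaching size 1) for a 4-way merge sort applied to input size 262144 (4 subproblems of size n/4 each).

For divide and conquer with division factor 4:

Problem sizes at each level:
Level 0: 262144
Level 1: 65536
Level 2: 16384
Level 3: 4096
Level 4: 1024
Level 5: 256
Level 6: 64
Level 7: 16
Level 8: 4
Level 9: 1

The root is level 0 and the size-1 base case is level 9 (the tree spans levels 0 through 9, i.e. 10 levels counting the root), so the depth is the number of divisions: log_4(262144) = 9

The recursion tree depth is log_4(262144) = 9. At each level, the problem size is divided by 4, so it takes 9 divisions to reduce to a base case of size 1. The algorithm makes 4 recursive calls at each level.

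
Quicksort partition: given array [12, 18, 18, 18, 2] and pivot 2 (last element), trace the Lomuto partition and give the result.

Lomuto partition with pivot = 2:

Initial array: [12, 18, 18, 18, 2]

arr[0]=12 > 2: no swap
arr[1]=18 > 2: no swap
arr[2]=18 > 2: no swap
arr[3]=18 > 2: no swap

Place pivot at position 0: [2, 18, 18, 18, 12]
Pivot position: 0

After partitioning with pivot 2, the array becomes [2, 18, 18, 18, 12]. The pivot is placed at index 0. All elements to the left of the pivot are <= 2, and all elements to the right are > 2.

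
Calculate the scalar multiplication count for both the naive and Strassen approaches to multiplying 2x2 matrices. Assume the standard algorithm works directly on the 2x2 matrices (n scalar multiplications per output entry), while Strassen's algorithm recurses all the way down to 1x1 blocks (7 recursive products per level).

Matrix multiplication for 2x2 matrices:

Standard algorithm: 2^3 = 8 multiplications
Strassen's algorithm: 7^(log2(2)) = 7^1 = 7 multiplications
Savings: 8 - 7 = 1 multiplications

Standard: 8 multiplications (2^3). Strassen: 7 multiplications (7^1). Strassen reduces 8 recursive multiplications to 7 at each level.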